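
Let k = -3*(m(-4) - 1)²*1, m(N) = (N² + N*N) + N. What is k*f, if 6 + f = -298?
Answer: 664848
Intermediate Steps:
f = -304 (f = -6 - 298 = -304)
m(N) = N + 2*N² (m(N) = (N² + N²) + N = 2*N² + N = N + 2*N²)
k = -2187 (k = -3*(-4*(1 + 2*(-4)) - 1)²*1 = -3*(-4*(1 - 8) - 1)²*1 = -3*(-4*(-7) - 1)²*1 = -3*(28 - 1)²*1 = -3*27²*1 = -3*729*1 = -2187*1 = -2187)
k*f = -2187*(-304) = 664848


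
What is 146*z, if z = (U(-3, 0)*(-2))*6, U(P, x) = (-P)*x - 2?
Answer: 3504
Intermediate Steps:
U(P, x) = -2 - P*x (U(P, x) = -P*x - 2 = -2 - P*x)
z = 24 (z = ((-2 - 1*(-3)*0)*(-2))*6 = ((-2 + 0)*(-2))*6 = -2*(-2)*6 = 4*6 = 24)
146*z = 146*24 = 3504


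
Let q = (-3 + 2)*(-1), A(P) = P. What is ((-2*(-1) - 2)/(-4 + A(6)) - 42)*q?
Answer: -42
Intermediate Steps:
q = 1 (q = -1*(-1) = 1)
((-2*(-1) - 2)/(-4 + A(6)) - 42)*q = ((-2*(-1) - 2)/(-4 + 6) - 42)*1 = ((2 - 2)/2 - 42)*1 = (0*(½) - 42)*1 = (0 - 42)*1 = -42*1 = -42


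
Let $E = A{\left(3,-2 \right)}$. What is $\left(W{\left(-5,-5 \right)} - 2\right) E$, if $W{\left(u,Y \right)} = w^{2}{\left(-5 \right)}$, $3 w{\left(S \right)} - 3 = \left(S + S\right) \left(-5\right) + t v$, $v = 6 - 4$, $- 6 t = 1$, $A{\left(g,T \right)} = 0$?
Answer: $0$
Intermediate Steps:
$t = - \frac{1}{6}$ ($t = \left(- \frac{1}{6}\right) 1 = - \frac{1}{6} \approx -0.16667$)
$E = 0$
$v = 2$ ($v = 6 - 4 = 2$)
$w{\left(S \right)} = \frac{8}{9} - \frac{10 S}{3}$ ($w{\left(S \right)} = 1 + \frac{\left(S + S\right) \left(-5\right) - \frac{1}{3}}{3} = 1 + \frac{2 S \left(-5\right) - \frac{1}{3}}{3} = 1 + \frac{- 10 S - \frac{1}{3}}{3} = 1 + \frac{- \frac{1}{3} - 10 S}{3} = 1 - \left(\frac{1}{9} + \frac{10 S}{3}\right) = \frac{8}{9} - \frac{10 S}{3}$)
$W{\left(u,Y \right)} = \frac{24964}{81}$ ($W{\left(u,Y \right)} = \left(\frac{8}{9} - - \frac{50}{3}\right)^{2} = \left(\frac{8}{9} + \frac{50}{3}\right)^{2} = \left(\frac{158}{9}\right)^{2} = \frac{24964}{81}$)
$\left(W{\left(-5,-5 \right)} - 2\right) E = \left(\frac{24964}{81} - 2\right) 0 = \frac{24802}{81} \cdot 0 = 0$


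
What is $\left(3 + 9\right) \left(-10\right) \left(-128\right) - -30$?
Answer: $15390$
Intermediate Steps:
$\left(3 + 9\right) \left(-10\right) \left(-128\right) - -30 = 12 \left(-10\right) \left(-128\right) + 30 = \left(-120\right) \left(-128\right) + 30 = 15360 + 30 = 15390$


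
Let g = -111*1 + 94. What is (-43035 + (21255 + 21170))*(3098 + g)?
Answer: -1879410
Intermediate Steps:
g = -17 (g = -111 + 94 = -17)
(-43035 + (21255 + 21170))*(3098 + g) = (-43035 + (21255 + 21170))*(3098 - 17) = (-43035 + 42425)*3081 = -610*3081 = -1879410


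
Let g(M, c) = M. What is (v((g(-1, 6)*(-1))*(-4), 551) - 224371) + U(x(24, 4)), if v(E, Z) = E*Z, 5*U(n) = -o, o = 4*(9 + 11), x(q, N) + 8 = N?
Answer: -226591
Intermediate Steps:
x(q, N) = -8 + N
o = 80 (o = 4*20 = 80)
U(n) = -16 (U(n) = (-1*80)/5 = (⅕)*(-80) = -16)
(v((g(-1, 6)*(-1))*(-4), 551) - 224371) + U(x(24, 4)) = ((-1*(-1)*(-4))*551 - 224371) - 16 = ((1*(-4))*551 - 224371) - 16 = (-4*551 - 224371) - 16 = (-2204 - 224371) - 16 = -226575 - 16 = -226591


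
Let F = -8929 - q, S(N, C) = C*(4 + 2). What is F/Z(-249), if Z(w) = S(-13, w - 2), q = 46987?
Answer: 27958/753 ≈ 37.129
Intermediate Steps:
S(N, C) = 6*C (S(N, C) = C*6 = 6*C)
Z(w) = -12 + 6*w (Z(w) = 6*(w - 2) = 6*(-2 + w) = -12 + 6*w)
F = -55916 (F = -8929 - 1*46987 = -8929 - 46987 = -55916)
F/Z(-249) = -55916/(-12 + 6*(-249)) = -55916/(-12 - 1494) = -55916/(-1506) = -55916*(-1/1506) = 27958/753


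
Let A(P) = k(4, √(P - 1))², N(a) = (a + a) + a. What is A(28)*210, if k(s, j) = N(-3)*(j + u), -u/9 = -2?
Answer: 5970510 + 1837080*√3 ≈ 9.1524e+6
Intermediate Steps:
u = 18 (u = -9*(-2) = 18)
N(a) = 3*a (N(a) = 2*a + a = 3*a)
k(s, j) = -162 - 9*j (k(s, j) = (3*(-3))*(j + 18) = -9*(18 + j) = -162 - 9*j)
A(P) = (-162 - 9*√(-1 + P))² (A(P) = (-162 - 9*√(P - 1))² = (-162 - 9*√(-1 + P))²)
A(28)*210 = (81*(18 + √(-1 + 28))²)*210 = (81*(18 + √27)²)*210 = (81*(18 + 3*√3)²)*210 = 17010*(18 + 3*√3)²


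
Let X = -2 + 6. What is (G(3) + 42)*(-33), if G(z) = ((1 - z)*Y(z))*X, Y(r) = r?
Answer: -594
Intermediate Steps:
X = 4
G(z) = 4*z*(1 - z) (G(z) = ((1 - z)*z)*4 = (z*(1 - z))*4 = 4*z*(1 - z))
(G(3) + 42)*(-33) = (4*3*(1 - 1*3) + 42)*(-33) = (4*3*(1 - 3) + 42)*(-33) = (4*3*(-2) + 42)*(-33) = (-24 + 42)*(-33) = 18*(-33) = -594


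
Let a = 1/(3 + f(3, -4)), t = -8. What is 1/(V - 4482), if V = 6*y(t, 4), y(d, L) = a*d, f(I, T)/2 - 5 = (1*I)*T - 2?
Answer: -5/22394 ≈ -0.00022327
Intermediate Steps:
f(I, T) = 6 + 2*I*T (f(I, T) = 10 + 2*((1*I)*T - 2) = 10 + 2*(I*T - 2) = 10 + 2*(-2 + I*T) = 10 + (-4 + 2*I*T) = 6 + 2*I*T)
a = -1/15 (a = 1/(3 + (6 + 2*3*(-4))) = 1/(3 + (6 - 24)) = 1/(3 - 18) = 1/(-15) = -1/15 ≈ -0.066667)
y(d, L) = -d/15
V = 16/5 (V = 6*(-1/15*(-8)) = 6*(8/15) = 16/5 ≈ 3.2000)
1/(V - 4482) = 1/(16/5 - 4482) = 1/(-22394/5) = -5/22394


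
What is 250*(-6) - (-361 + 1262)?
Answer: -2401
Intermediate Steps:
250*(-6) - (-361 + 1262) = -1500 - 1*901 = -1500 - 901 = -2401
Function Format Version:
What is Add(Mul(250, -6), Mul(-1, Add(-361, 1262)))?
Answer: -2401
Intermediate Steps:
Add(Mul(250, -6), Mul(-1, Add(-361, 1262))) = Add(-1500, Mul(-1, 901)) = Add(-1500, -901) = -2401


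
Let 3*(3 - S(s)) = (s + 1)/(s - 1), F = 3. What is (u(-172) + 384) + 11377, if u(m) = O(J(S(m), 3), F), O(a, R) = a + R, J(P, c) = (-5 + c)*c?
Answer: 11758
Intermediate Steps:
S(s) = 3 - (1 + s)/(3*(-1 + s)) (S(s) = 3 - (s + 1)/(3*(s - 1)) = 3 - (1 + s)/(3*(-1 + s)))
J(P, c) = c*(-5 + c)
O(a, R) = R + a
u(m) = -3 (u(m) = 3 + 3*(-5 + 3) = 3 + 3*(-2) = 3 - 6 = -3)
(u(-172) + 384) + 11377 = (-3 + 384) + 11377 = 381 + 11377 = 11758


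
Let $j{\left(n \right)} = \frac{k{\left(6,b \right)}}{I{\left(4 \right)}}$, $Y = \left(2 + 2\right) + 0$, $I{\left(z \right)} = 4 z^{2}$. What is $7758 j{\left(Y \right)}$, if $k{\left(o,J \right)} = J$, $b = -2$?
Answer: $- \frac{3879}{16} \approx -242.44$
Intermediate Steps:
$Y = 4$ ($Y = 4 + 0 = 4$)
$j{\left(n \right)} = - \frac{1}{32}$ ($j{\left(n \right)} = - \frac{2}{4 \cdot 4^{2}} = - \frac{2}{4 \cdot 16} = - \frac{2}{64} = \left(-2\right) \frac{1}{64} = - \frac{1}{32}$)
$7758 j{\left(Y \right)} = 7758 \left(- \frac{1}{32}\right) = - \frac{3879}{16}$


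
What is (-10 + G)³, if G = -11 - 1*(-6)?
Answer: -3375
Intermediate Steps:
G = -5 (G = -11 + 6 = -5)
(-10 + G)³ = (-10 - 5)³ = (-15)³ = -3375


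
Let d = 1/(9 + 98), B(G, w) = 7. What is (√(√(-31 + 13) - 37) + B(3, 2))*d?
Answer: 7/107 + √(-37 + 3*I*√2)/107 ≈ 0.068675 + 0.056941*I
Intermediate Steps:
d = 1/107 ≈ 0.0093458
(√(√(-31 + 13) - 37) + B(3, 2))*d = (√(√(-31 + 13) - 37) + 7)*(1/107) = (√(√(-18) - 37) + 7)*(1/107) = (√(3*I*√2 - 37) + 7)*(1/107) = (√(-37 + 3*I*√2) + 7)*(1/107) = (7 + √(-37 + 3*I*√2))*(1/107) = 7/107 + √(-37 + 3*I*√2)/107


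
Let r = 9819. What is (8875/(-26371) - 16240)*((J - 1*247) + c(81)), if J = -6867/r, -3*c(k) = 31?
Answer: 361694880448015/86312283 ≈ 4.1905e+6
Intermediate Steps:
c(k) = -31/3 (c(k) = -⅓*31 = -31/3)
J = -763/1091 (J = -6867/9819 = -6867*1/9819 = -763/1091 ≈ -0.69936)
(8875/(-26371) - 16240)*((J - 1*247) + c(81)) = (8875/(-26371) - 16240)*((-763/1091 - 1*247) - 31/3) = (8875*(-1/26371) - 16240)*((-763/1091 - 247) - 31/3) = (-8875/26371 - 16240)*(-270240/1091 - 31/3) = -428273915/26371*(-844541/3273) = 361694880448015/86312283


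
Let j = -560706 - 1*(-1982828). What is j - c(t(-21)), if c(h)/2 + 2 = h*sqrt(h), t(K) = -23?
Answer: 1422126 + 46*I*sqrt(23) ≈ 1.4221e+6 + 220.61*I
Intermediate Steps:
c(h) = -4 + 2*h**(3/2) (c(h) = -4 + 2*(h*sqrt(h)) = -4 + 2*h**(3/2))
j = 1422122 (j = -560706 + 1982828 = 1422122)
j - c(t(-21)) = 1422122 - (-4 + 2*(-23)**(3/2)) = 1422122 - (-4 + 2*(-23*I*sqrt(23))) = 1422122 - (-4 - 46*I*sqrt(23)) = 1422122 + (4 + 46*I*sqrt(23)) = 1422126 + 46*I*sqrt(23)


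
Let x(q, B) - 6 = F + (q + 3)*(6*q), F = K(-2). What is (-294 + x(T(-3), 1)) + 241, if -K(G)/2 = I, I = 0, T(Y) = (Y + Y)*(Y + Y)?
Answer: 8377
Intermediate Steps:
T(Y) = 4*Y² (T(Y) = (2*Y)*(2*Y) = 4*Y²)
K(G) = 0 (K(G) = -2*0 = 0)
F = 0
x(q, B) = 6 + 6*q*(3 + q) (x(q, B) = 6 + (0 + (q + 3)*(6*q)) = 6 + (0 + (3 + q)*(6*q)) = 6 + (0 + 6*q*(3 + q)) = 6 + 6*q*(3 + q))
(-294 + x(T(-3), 1)) + 241 = (-294 + (6 + 6*(4*(-3)²)² + 18*(4*(-3)²))) + 241 = (-294 + (6 + 6*(4*9)² + 18*(4*9))) + 241 = (-294 + (6 + 6*36² + 18*36)) + 241 = (-294 + (6 + 6*1296 + 648)) + 241 = (-294 + (6 + 7776 + 648)) + 241 = (-294 + 8430) + 241 = 8136 + 241 = 8377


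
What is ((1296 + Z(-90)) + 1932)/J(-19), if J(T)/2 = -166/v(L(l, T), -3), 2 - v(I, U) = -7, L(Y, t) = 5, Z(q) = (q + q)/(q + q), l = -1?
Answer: -29061/332 ≈ -87.533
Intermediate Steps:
Z(q) = 1 (Z(q) = (2*q)/((2*q)) = (2*q)*(1/(2*q)) = 1)
v(I, U) = 9 (v(I, U) = 2 - 1*(-7) = 2 + 7 = 9)
J(T) = -332/9 (J(T) = 2*(-166/9) = -332/9)
((1296 + Z(-90)) + 1932)/J(-19) = ((1296 + 1) + 1932)/(-332/9) = (1297 + 1932)*(-9/332) = 3229*(-9/332) = -29061/332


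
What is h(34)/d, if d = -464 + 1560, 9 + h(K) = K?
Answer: 25/1096 ≈ 0.022810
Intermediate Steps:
h(K) = -9 + K
d = 1096
h(34)/d = (-9 + 34)/1096 = 25*(1/1096) = 25/1096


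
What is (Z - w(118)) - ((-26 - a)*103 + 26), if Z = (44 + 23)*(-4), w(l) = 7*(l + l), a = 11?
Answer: 1865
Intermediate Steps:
w(l) = 14*l (w(l) = 7*(2*l) = 14*l)
Z = -268 (Z = 67*(-4) = -268)
(Z - w(118)) - ((-26 - a)*103 + 26) = (-268 - 14*118) - ((-26 - 1*11)*103 + 26) = (-268 - 1*1652) - ((-26 - 11)*103 + 26) = (-268 - 1652) - (-37*103 + 26) = -1920 - (-3811 + 26) = -1920 - 1*(-3785) = -1920 + 3785 = 1865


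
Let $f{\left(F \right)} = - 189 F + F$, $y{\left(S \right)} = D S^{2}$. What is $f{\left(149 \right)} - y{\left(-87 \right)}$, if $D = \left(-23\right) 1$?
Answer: $146075$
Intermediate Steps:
$D = -23$
$y{\left(S \right)} = - 23 S^{2}$
$f{\left(F \right)} = - 188 F$
$f{\left(149 \right)} - y{\left(-87 \right)} = \left(-188\right) 149 - - 23 \left(-87\right)^{2} = -28012 - \left(-23\right) 7569 = -28012 - -174087 = -28012 + 174087 = 146075$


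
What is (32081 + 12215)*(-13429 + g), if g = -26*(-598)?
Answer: 93863224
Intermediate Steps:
g = 15548
(32081 + 12215)*(-13429 + g) = (32081 + 12215)*(-13429 + 15548) = 44296*2119 = 93863224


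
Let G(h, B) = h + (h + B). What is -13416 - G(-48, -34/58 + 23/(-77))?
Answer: -29741584/2233 ≈ -13319.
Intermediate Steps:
G(h, B) = B + 2*h (G(h, B) = h + (B + h) = B + 2*h)
-13416 - G(-48, -34/58 + 23/(-77)) = -13416 - ((-34/58 + 23/(-77)) + 2*(-48)) = -13416 - ((-34*1/58 + 23*(-1/77)) - 96) = -13416 - ((-17/29 - 23/77) - 96) = -13416 - (-1976/2233 - 96) = -13416 - 1*(-216344/2233) = -13416 + 216344/2233 = -29741584/2233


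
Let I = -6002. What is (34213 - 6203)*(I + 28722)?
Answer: 636387200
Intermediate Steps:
(34213 - 6203)*(I + 28722) = (34213 - 6203)*(-6002 + 28722) = 28010*22720 = 636387200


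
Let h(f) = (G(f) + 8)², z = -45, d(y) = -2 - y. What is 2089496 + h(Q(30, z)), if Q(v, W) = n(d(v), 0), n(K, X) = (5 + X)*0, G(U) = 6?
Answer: 2089692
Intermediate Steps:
n(K, X) = 0
Q(v, W) = 0
h(f) = 196 (h(f) = (6 + 8)² = 14² = 196)
2089496 + h(Q(30, z)) = 2089496 + 196 = 2089692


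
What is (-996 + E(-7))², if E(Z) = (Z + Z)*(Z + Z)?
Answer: 640000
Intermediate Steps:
E(Z) = 4*Z² (E(Z) = (2*Z)*(2*Z) = 4*Z²)
(-996 + E(-7))² = (-996 + 4*(-7)²)² = (-996 + 4*49)² = (-996 + 196)² = (-800)² = 640000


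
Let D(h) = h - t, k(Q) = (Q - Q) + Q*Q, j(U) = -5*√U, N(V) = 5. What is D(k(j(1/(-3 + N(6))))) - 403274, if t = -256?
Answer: -806011/2 ≈ -4.0301e+5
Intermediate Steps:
k(Q) = Q² (k(Q) = 0 + Q² = Q²)
D(h) = 256 + h (D(h) = h - 1*(-256) = h + 256 = 256 + h)
D(k(j(1/(-3 + N(6))))) - 403274 = (256 + (-5/√(-3 + 5))²) - 403274 = (256 + (-5*√2/2)²) - 403274 = (256 + 25/2) - 403274 = 537/2 - 403274 = -806011/2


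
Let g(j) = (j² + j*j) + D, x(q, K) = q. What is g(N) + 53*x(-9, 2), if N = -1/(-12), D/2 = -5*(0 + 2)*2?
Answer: -37223/72 ≈ -516.99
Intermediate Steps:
D = -40 (D = 2*(-5*(0 + 2)*2) = 2*(-5*2*2) = 2*(-10*2) = 2*(-20) = -40)
N = 1/12 (N = -1*(-1/12) = 1/12 ≈ 0.083333)
g(j) = -40 + 2*j² (g(j) = (j² + j*j) - 40 = (j² + j²) - 40 = 2*j² - 40 = -40 + 2*j²)
g(N) + 53*x(-9, 2) = (-40 + 2*(1/12)²) + 53*(-9) = (-40 + 2*(1/144)) - 477 = (-40 + 1/72) - 477 = -2879/72 - 477 = -37223/72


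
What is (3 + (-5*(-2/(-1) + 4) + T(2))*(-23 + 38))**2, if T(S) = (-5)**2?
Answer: 5184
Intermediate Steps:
T(S) = 25
(3 + (-5*(-2/(-1) + 4) + T(2))*(-23 + 38))**2 = (3 + (-5*(-2/(-1) + 4) + 25)*(-23 + 38))**2 = (3 + (-5*(-2*(-1) + 4) + 25)*15)**2 = (3 + (-5*(2 + 4) + 25)*15)**2 = (3 + (-5*6 + 25)*15)**2 = (3 + (-30 + 25)*15)**2 = (3 - 5*15)**2 = (3 - 75)**2 = (-72)**2 = 5184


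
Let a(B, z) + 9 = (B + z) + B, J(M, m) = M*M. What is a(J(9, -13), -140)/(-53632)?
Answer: -13/53632 ≈ -0.00024239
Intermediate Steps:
J(M, m) = M²
a(B, z) = -9 + z + 2*B (a(B, z) = -9 + ((B + z) + B) = -9 + (z + 2*B) = -9 + z + 2*B)
a(J(9, -13), -140)/(-53632) = (-9 - 140 + 2*9²)/(-53632) = (-9 - 140 + 2*81)*(-1/53632) = (-9 - 140 + 162)*(-1/53632) = 13*(-1/53632) = -13/53632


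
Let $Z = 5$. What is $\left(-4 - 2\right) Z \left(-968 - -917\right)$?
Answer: $1530$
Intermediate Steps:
$\left(-4 - 2\right) Z \left(-968 - -917\right) = \left(-4 - 2\right) 5 \left(-968 - -917\right) = \left(-6\right) 5 \left(-968 + 917\right) = \left(-30\right) \left(-51\right) = 1530$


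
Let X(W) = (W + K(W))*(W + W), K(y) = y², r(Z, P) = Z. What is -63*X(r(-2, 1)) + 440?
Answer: 944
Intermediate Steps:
X(W) = 2*W*(W + W²) (X(W) = (W + W²)*(W + W) = (W + W²)*(2*W) = 2*W*(W + W²))
-63*X(r(-2, 1)) + 440 = -126*(-2)²*(1 - 2) + 440 = -126*4*(-1) + 440 = -63*(-8) + 440 = 504 + 440 = 944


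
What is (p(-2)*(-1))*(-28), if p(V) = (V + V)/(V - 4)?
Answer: 56/3 ≈ 18.667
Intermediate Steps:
p(V) = 2*V/(-4 + V) (p(V) = (2*V)/(-4 + V) = 2*V/(-4 + V))
(p(-2)*(-1))*(-28) = ((2*(-2)/(-4 - 2))*(-1))*(-28) = ((2*(-2)/(-6))*(-1))*(-28) = ((2*(-2)*(-⅙))*(-1))*(-28) = ((⅔)*(-1))*(-28) = -⅔*(-28) = 56/3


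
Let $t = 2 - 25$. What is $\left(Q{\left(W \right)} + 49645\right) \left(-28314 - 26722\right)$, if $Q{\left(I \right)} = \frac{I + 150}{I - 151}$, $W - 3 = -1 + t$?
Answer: $-2732220943$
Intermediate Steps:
$t = -23$ ($t = 2 - 25 = -23$)
$W = -21$ ($W = 3 - 24 = -21$)
$Q{\left(I \right)} = \frac{150 + I}{-151 + I}$
$\left(Q{\left(W \right)} + 49645\right) \left(-28314 - 26722\right) = \left(\frac{150 - 21}{-151 - 21} + 49645\right) \left(-28314 - 26722\right) = \left(\frac{1}{-172} \cdot 129 + 49645\right) \left(-55036\right) = \left(\left(- \frac{1}{172}\right) 129 + 49645\right) \left(-55036\right) = \left(- \frac{3}{4} + 49645\right) \left(-55036\right) = \frac{198577}{4} \left(-55036\right) = -2732220943$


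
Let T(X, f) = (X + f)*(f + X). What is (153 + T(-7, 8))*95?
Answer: 14630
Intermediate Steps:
T(X, f) = (X + f)**2 (T(X, f) = (X + f)*(X + f) = (X + f)**2)
(153 + T(-7, 8))*95 = (153 + (-7 + 8)**2)*95 = (153 + 1**2)*95 = (153 + 1)*95 = 154*95 = 14630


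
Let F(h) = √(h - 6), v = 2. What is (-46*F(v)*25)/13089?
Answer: -2300*I/13089 ≈ -0.17572*I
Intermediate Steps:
F(h) = √(-6 + h)
(-46*F(v)*25)/13089 = (-46*√(-6 + 2)*25)/13089 = (-92*I*25)*(1/13089) = -2300*I*(1/13089) = -2300*I/13089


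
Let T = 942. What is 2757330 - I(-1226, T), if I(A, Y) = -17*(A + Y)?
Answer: 2752502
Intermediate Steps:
I(A, Y) = -17*A - 17*Y
2757330 - I(-1226, T) = 2757330 - (-17*(-1226) - 17*942) = 2757330 - (20842 - 16014) = 2757330 - 1*4828 = 2757330 - 4828 = 2752502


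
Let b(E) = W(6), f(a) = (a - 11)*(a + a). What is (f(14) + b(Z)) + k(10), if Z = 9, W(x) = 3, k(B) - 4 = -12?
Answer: 79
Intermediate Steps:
f(a) = 2*a*(-11 + a) (f(a) = (-11 + a)*(2*a) = 2*a*(-11 + a))
k(B) = -8 (k(B) = 4 - 12 = -8)
b(E) = 3
(f(14) + b(Z)) + k(10) = (2*14*(-11 + 14) + 3) - 8 = (2*14*3 + 3) - 8 = (84 + 3) - 8 = 87 - 8 = 79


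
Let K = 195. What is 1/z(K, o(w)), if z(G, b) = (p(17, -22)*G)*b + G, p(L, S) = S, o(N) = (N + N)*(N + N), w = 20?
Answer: -1/6863805 ≈ -1.4569e-7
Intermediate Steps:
o(N) = 4*N² (o(N) = (2*N)*(2*N) = 4*N²)
z(G, b) = G - 22*G*b (z(G, b) = (-22*G)*b + G = -22*G*b + G = G - 22*G*b)
1/z(K, o(w)) = 1/(195*(1 - 88*20²)) = 1/(195*(1 - 88*400)) = 1/(195*(1 - 22*1600)) = 1/(195*(1 - 35200)) = 1/(195*(-35199)) = 1/(-6863805) = -1/6863805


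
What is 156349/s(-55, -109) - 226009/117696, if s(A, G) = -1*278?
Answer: -9232241203/16359744 ≈ -564.33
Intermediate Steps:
s(A, G) = -278
156349/s(-55, -109) - 226009/117696 = 156349/(-278) - 226009/117696 = 156349*(-1/278) - 226009*1/117696 = -156349/278 - 226009/117696 = -9232241203/16359744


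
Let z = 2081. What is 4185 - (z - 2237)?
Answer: 4341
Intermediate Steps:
4185 - (z - 2237) = 4185 - (2081 - 2237) = 4185 - 1*(-156) = 4185 + 156 = 4341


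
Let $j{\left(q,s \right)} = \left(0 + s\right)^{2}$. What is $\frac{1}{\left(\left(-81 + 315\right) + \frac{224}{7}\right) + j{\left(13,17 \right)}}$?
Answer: $\frac{1}{555} \approx 0.0018018$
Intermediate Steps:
$j{\left(q,s \right)} = s^{2}$
$\frac{1}{\left(\left(-81 + 315\right) + \frac{224}{7}\right) + j{\left(13,17 \right)}} = \frac{1}{\left(\left(-81 + 315\right) + \frac{224}{7}\right) + 17^{2}} = \frac{1}{\left(234 + 224 \cdot \frac{1}{7}\right) + 289} = \frac{1}{\left(234 + 32\right) + 289} = \frac{1}{266 + 289} = \frac{1}{555}$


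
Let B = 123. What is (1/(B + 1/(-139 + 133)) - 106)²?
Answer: 6102109456/543169 ≈ 11234.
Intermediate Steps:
(1/(B + 1/(-139 + 133)) - 106)² = (1/(123 + 1/(-139 + 133)) - 106)² = (1/(123 + 1/(-6)) - 106)² = (1/(123 - ⅙) - 106)² = (1/(737/6) - 106)² = (6/737 - 106)² = (-78116/737)² = 6102109456/543169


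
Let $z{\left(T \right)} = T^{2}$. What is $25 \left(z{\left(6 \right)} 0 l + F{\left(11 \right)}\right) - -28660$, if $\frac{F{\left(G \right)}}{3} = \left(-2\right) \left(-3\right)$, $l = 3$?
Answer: $29110$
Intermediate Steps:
$F{\left(G \right)} = 18$ ($F{\left(G \right)} = 3 \left(\left(-2\right) \left(-3\right)\right) = 3 \cdot 6 = 18$)
$25 \left(z{\left(6 \right)} 0 l + F{\left(11 \right)}\right) - -28660 = 25 \left(6^{2} \cdot 0 \cdot 3 + 18\right) - -28660 = 25 \left(36 \cdot 0 \cdot 3 + 18\right) + 28660 = 25 \left(0 \cdot 3 + 18\right) + 28660 = 25 \left(0 + 18\right) + 28660 = 25 \cdot 18 + 28660 = 450 + 28660 = 29110$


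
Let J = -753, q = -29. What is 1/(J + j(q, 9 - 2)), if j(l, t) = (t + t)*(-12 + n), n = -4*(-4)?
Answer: -1/697 ≈ -0.0014347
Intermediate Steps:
n = 16
j(l, t) = 8*t (j(l, t) = (t + t)*(-12 + 16) = (2*t)*4 = 8*t)
1/(J + j(q, 9 - 2)) = 1/(-753 + 8*(9 - 2)) = 1/(-753 + 8*7) = 1/(-753 + 56) = 1/(-697) = -1/697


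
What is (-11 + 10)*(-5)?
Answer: 5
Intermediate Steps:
(-11 + 10)*(-5) = -1*(-5) = 5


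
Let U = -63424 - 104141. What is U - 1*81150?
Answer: -248715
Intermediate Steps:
U = -167565
U - 1*81150 = -167565 - 1*81150 = -167565 - 81150 = -248715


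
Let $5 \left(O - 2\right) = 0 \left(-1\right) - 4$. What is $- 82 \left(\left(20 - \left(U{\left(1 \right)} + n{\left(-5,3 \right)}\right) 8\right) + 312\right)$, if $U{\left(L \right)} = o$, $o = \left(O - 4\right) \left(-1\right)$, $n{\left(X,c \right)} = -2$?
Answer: $- \frac{133496}{5} \approx -26699.0$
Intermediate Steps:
$O = \frac{6}{5}$ ($O = 2 + \frac{0 \left(-1\right) - 4}{5} = 2 + \frac{0 - 4}{5} = 2 + \frac{1}{5} \left(-4\right) = 2 - \frac{4}{5} = \frac{6}{5} \approx 1.2$)
$o = \frac{14}{5}$ ($o = \left(\frac{6}{5} - 4\right) \left(-1\right) = \left(- \frac{14}{5}\right) \left(-1\right) = \frac{14}{5} \approx 2.8$)
$U{\left(L \right)} = \frac{14}{5}$
$- 82 \left(\left(20 - \left(U{\left(1 \right)} + n{\left(-5,3 \right)}\right) 8\right) + 312\right) = - 82 \left(\left(20 - \left(\frac{14}{5} - 2\right) 8\right) + 312\right) = - 82 \left(\left(20 - \frac{4}{5} \cdot 8\right) + 312\right) = - 82 \left(\left(20 - \frac{32}{5}\right) + 312\right) = - 82 \left(\frac{68}{5} + 312\right) = \left(-82\right) \frac{1628}{5} = - \frac{133496}{5}$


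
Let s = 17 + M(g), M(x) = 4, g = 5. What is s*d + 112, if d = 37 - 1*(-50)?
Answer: 1939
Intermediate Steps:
d = 87 (d = 37 + 50 = 87)
s = 21 (s = 17 + 4 = 21)
s*d + 112 = 21*87 + 112 = 1827 + 112 = 1939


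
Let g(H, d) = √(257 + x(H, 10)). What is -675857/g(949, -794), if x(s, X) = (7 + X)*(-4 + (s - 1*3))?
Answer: -675857*√16271/16271 ≈ -5298.4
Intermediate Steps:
x(s, X) = (-7 + s)*(7 + X) (x(s, X) = (7 + X)*(-4 + (s - 3)) = (7 + X)*(-4 + (-3 + s)) = (7 + X)*(-7 + s) = (-7 + s)*(7 + X))
g(H, d) = √(138 + 17*H) (g(H, d) = √(257 + (-49 - 7*10 + 7*H + 10*H)) = √(257 + (-49 - 70 + 7*H + 10*H)) = √(257 + (-119 + 17*H)) = √(138 + 17*H))
-675857/g(949, -794) = -675857/√(138 + 17*949) = -675857/√(138 + 16133) = -675857*√16271/16271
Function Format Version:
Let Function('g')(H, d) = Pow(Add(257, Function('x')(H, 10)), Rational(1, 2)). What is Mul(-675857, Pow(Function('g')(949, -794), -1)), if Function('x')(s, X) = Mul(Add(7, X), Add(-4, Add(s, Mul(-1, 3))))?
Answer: Mul(Rational(-675857, 16271), Pow(16271, Rational(1, 2))) ≈ -5298.4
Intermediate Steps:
Function('x')(s, X) = Mul(Add(-7, s), Add(7, X)) (Function('x')(s, X) = Mul(Add(7, X), Add(-4, Add(s, -3))) = Mul(Add(7, X), Add(-4, Add(-3, s))) = Mul(Add(7, X), Add(-7, s)) = Mul(Add(-7, s), Add(7, X)))
Function('g')(H, d) = Pow(Add(138, Mul(17, H)), Rational(1, 2)) (Function('g')(H, d) = Pow(Add(257, Add(-49, Mul(-7, 10), Mul(7, H), Mul(10, H))), Rational(1, 2)) = Pow(Add(257, Add(-49, -70, Mul(7, H), Mul(10, H))), Rational(1, 2)) = Pow(Add(257, Add(-119, Mul(17, H))), Rational(1, 2)) = Pow(Add(138, Mul(17, H)), Rational(1, 2)))
Mul(-675857, Pow(Function('g')(949, -794), -1)) = Mul(-675857, Pow(Pow(Add(138, Mul(17, 949)), Rational(1, 2)), -1)) = Mul(-675857, Pow(Pow(Add(138, 16133), Rational(1, 2)), -1)) = Mul(-675857, Pow(Pow(16271, Rational(1, 2)), -1)) = Mul(-675857, Mul(Rational(1, 16271), Pow(16271, Rational(1, 2)))) = Mul(Rational(-675857, 16271), Pow(16271, Rational(1, 2)))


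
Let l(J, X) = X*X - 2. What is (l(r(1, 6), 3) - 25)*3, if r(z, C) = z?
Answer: -54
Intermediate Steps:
l(J, X) = -2 + X² (l(J, X) = X² - 2 = -2 + X²)
(l(r(1, 6), 3) - 25)*3 = ((-2 + 3²) - 25)*3 = ((-2 + 9) - 25)*3 = (7 - 25)*3 = -18*3 = -54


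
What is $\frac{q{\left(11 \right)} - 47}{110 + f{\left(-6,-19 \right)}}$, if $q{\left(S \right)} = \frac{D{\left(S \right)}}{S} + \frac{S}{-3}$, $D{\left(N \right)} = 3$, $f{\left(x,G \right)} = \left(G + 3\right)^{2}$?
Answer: $- \frac{1663}{12078} \approx -0.13769$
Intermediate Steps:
$f{\left(x,G \right)} = \left(3 + G\right)^{2}$
$q{\left(S \right)} = \frac{3}{S} - \frac{S}{3}$ ($q{\left(S \right)} = \frac{3}{S} + \frac{S}{-3} = \frac{3}{S} + S \left(- \frac{1}{3}\right) = \frac{3}{S} - \frac{S}{3}$)
$\frac{q{\left(11 \right)} - 47}{110 + f{\left(-6,-19 \right)}} = \frac{\left(\frac{3}{11} - \frac{11}{3}\right) - 47}{110 + \left(3 - 19\right)^{2}} = \frac{\left(3 \cdot \frac{1}{11} - \frac{11}{3}\right) - 47}{110 + \left(-16\right)^{2}} = \frac{\left(\frac{3}{11} - \frac{11}{3}\right) - 47}{110 + 256} = \frac{- \frac{112}{33} - 47}{366} = \left(- \frac{1663}{33}\right) \frac{1}{366} = - \frac{1663}{12078}$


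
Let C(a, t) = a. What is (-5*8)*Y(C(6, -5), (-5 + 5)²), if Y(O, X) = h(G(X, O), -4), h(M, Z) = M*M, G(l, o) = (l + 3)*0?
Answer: 0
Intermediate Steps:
G(l, o) = 0 (G(l, o) = (3 + l)*0 = 0)
h(M, Z) = M²
Y(O, X) = 0 (Y(O, X) = 0² = 0)
(-5*8)*Y(C(6, -5), (-5 + 5)²) = -5*8*0 = -40*0 = 0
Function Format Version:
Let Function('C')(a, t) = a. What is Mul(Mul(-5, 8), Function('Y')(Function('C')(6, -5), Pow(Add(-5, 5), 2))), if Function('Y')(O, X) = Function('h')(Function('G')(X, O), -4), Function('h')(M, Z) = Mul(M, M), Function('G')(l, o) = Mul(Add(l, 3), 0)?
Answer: 0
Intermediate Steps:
Function('G')(l, o) = 0 (Function('G')(l, o) = Mul(Add(3, l), 0) = 0)
Function('h')(M, Z) = Pow(M, 2)
Function('Y')(O, X) = 0 (Function('Y')(O, X) = Pow(0, 2) = 0)
Mul(Mul(-5, 8), Function('Y')(Function('C')(6, -5), Pow(Add(-5, 5), 2))) = Mul(Mul(-5, 8), 0) = Mul(-40, 0) = 0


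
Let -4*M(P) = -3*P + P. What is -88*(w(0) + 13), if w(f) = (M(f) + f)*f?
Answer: -1144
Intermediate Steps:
M(P) = P/2 (M(P) = -(-3*P + P)/4 = -(-1)*P/2 = P/2)
w(f) = 3*f²/2 (w(f) = (f/2 + f)*f = (3*f/2)*f = 3*f²/2)
-88*(w(0) + 13) = -88*((3/2)*0² + 13) = -88*((3/2)*0 + 13) = -88*(0 + 13) = -88*13 = -1144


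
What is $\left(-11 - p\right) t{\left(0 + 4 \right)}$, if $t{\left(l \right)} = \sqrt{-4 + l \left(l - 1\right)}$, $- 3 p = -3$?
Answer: $- 24 \sqrt{2} \approx -33.941$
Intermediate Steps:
$p = 1$ ($p = \left(- \frac{1}{3}\right) \left(-3\right) = 1$)
$t{\left(l \right)} = \sqrt{-4 + l \left(-1 + l\right)}$
$\left(-11 - p\right) t{\left(0 + 4 \right)} = \left(-11 - 1\right) \sqrt{-4 + \left(0 + 4\right)^{2} - \left(0 + 4\right)} = \left(-11 - 1\right) \sqrt{-4 + 4^{2} - 4} = - 12 \sqrt{-4 + 16 - 4} = - 12 \sqrt{8} = - 12 \cdot 2 \sqrt{2} = - 24 \sqrt{2}$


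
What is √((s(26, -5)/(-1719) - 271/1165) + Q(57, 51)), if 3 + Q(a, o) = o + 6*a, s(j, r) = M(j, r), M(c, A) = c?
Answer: √173679969170165/667545 ≈ 19.742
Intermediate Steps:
s(j, r) = j
Q(a, o) = -3 + o + 6*a (Q(a, o) = -3 + (o + 6*a) = -3 + o + 6*a)
√((s(26, -5)/(-1719) - 271/1165) + Q(57, 51)) = √((26/(-1719) - 271/1165) + (-3 + 51 + 6*57)) = √((26*(-1/1719) - 271*1/1165) + (-3 + 51 + 342)) = √((-26/1719 - 271/1165) + 390) = √(-496139/2002635 + 390) = √(780531511/2002635) = √173679969170165/667545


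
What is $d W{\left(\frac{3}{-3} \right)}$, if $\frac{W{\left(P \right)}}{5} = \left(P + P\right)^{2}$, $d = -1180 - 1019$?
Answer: $-43980$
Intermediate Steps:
$d = -2199$
$W{\left(P \right)} = 20 P^{2}$ ($W{\left(P \right)} = 5 \left(P + P\right)^{2} = 5 \left(2 P\right)^{2} = 5 \cdot 4 P^{2} = 20 P^{2}$)
$d W{\left(\frac{3}{-3} \right)} = - 2199 \cdot 20 \left(\frac{3}{-3}\right)^{2} = - 2199 \cdot 20 \left(3 \left(- \frac{1}{3}\right)\right)^{2} = - 2199 \cdot 20 \left(-1\right)^{2} = - 2199 \cdot 20 \cdot 1 = \left(-2199\right) 20 = -43980$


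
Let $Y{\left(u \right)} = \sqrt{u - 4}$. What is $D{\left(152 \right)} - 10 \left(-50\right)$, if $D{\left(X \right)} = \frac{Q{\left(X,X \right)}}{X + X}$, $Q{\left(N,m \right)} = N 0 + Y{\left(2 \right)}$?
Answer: $500 + \frac{i \sqrt{2}}{304} \approx 500.0 + 0.004652 i$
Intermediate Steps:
$Y{\left(u \right)} = \sqrt{-4 + u}$
$Q{\left(N,m \right)} = i \sqrt{2}$ ($Q{\left(N,m \right)} = N 0 + \sqrt{-4 + 2} = 0 + \sqrt{-2} = 0 + i \sqrt{2} = i \sqrt{2}$)
$D{\left(X \right)} = \frac{i \sqrt{2}}{2 X}$ ($D{\left(X \right)} = \frac{i \sqrt{2}}{X + X} = \frac{i \sqrt{2}}{2 X}$)
$D{\left(152 \right)} - 10 \left(-50\right) = \frac{i \sqrt{2}}{2 \cdot 152} - 10 \left(-50\right) = \frac{1}{2} i \sqrt{2} \cdot \frac{1}{152} - -500 = \frac{i \sqrt{2}}{304} + 500 = 500 + \frac{i \sqrt{2}}{304}$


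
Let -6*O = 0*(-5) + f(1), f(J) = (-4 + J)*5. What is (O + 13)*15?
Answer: 465/2 ≈ 232.50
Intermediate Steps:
f(J) = -20 + 5*J
O = 5/2 (O = -(0*(-5) + (-20 + 5*1))/6 = -(0 + (-20 + 5))/6 = -(0 - 15)/6 = -⅙*(-15) = 5/2 ≈ 2.5000)
(O + 13)*15 = (5/2 + 13)*15 = (31/2)*15 = 465/2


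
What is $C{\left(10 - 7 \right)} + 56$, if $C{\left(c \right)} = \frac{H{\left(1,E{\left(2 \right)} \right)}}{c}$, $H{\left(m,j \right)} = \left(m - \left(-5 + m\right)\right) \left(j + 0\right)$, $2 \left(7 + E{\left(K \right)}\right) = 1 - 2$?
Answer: $\frac{87}{2} \approx 43.5$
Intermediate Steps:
$E{\left(K \right)} = - \frac{15}{2}$ ($E{\left(K \right)} = -7 + \frac{1 - 2}{2} = -7 + \frac{1}{2} \left(-1\right) = -7 - \frac{1}{2} = - \frac{15}{2}$)
$H{\left(m,j \right)} = 5 j$
$C{\left(c \right)} = - \frac{75}{2 c}$ ($C{\left(c \right)} = \frac{5 \left(- \frac{15}{2}\right)}{c} = - \frac{75}{2 c}$)
$C{\left(10 - 7 \right)} + 56 = - \frac{75}{2 \left(10 - 7\right)} + 56 = - \frac{75}{2 \cdot 3} + 56 = \left(- \frac{75}{2}\right) \frac{1}{3} + 56 = - \frac{25}{2} + 56 = \frac{87}{2}$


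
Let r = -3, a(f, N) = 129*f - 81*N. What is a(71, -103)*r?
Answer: -52506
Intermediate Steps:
a(f, N) = -81*N + 129*f
a(71, -103)*r = (-81*(-103) + 129*71)*(-3) = (8343 + 9159)*(-3) = 17502*(-3) = -52506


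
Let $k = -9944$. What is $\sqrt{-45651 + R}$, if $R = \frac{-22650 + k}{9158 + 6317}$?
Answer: $\frac{i \sqrt{437312245961}}{3095} \approx 213.67 i$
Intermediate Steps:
$R = - \frac{32594}{15475}$ ($R = \frac{-22650 - 9944}{9158 + 6317} = - \frac{32594}{15475} \approx -2.1062$)
$\sqrt{-45651 + R} = \sqrt{-45651 - \frac{32594}{15475}} = \sqrt{- \frac{706481819}{15475}} = \frac{i \sqrt{437312245961}}{3095}$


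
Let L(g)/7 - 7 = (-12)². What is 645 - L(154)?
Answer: -412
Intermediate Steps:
L(g) = 1057 (L(g) = 49 + 7*(-12)² = 49 + 7*144 = 49 + 1008 = 1057)
645 - L(154) = 645 - 1*1057 = 645 - 1057 = -412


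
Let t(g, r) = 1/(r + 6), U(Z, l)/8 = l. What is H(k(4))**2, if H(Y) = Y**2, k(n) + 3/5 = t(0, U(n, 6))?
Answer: 607573201/5314410000 ≈ 0.11433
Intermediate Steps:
U(Z, l) = 8*l
t(g, r) = 1/(6 + r)
k(n) = -157/270 (k(n) = -3/5 + 1/(6 + 8*6) = -3/5 + 1/(6 + 48) = -3/5 + 1/54 = -157/270)
H(k(4))**2 = ((-157/270)**2)**2 = (24649/72900)**2 = 607573201/5314410000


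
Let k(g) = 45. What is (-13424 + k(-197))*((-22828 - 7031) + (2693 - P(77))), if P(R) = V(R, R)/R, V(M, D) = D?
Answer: 363467293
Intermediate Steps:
P(R) = 1 (P(R) = R/R = 1)
(-13424 + k(-197))*((-22828 - 7031) + (2693 - P(77))) = (-13424 + 45)*((-22828 - 7031) + (2693 - 1*1)) = -13379*(-29859 + (2693 - 1)) = -13379*(-29859 + 2692) = -13379*(-27167) = 363467293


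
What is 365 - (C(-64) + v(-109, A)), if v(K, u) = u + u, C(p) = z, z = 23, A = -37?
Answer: 416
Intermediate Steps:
C(p) = 23
v(K, u) = 2*u
365 - (C(-64) + v(-109, A)) = 365 - (23 + 2*(-37)) = 365 - (23 - 74) = 365 - 1*(-51) = 365 + 51 = 416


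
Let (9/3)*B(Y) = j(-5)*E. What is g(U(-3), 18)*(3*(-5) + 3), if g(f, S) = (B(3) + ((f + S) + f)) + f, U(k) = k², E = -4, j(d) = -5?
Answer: -620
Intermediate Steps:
B(Y) = 20/3 (B(Y) = (-5*(-4))/3 = (⅓)*20 = 20/3)
g(f, S) = 20/3 + S + 3*f (g(f, S) = (20/3 + ((f + S) + f)) + f = (20/3 + ((S + f) + f)) + f = (20/3 + (S + 2*f)) + f = (20/3 + S + 2*f) + f = 20/3 + S + 3*f)
g(U(-3), 18)*(3*(-5) + 3) = (20/3 + 18 + 3*(-3)²)*(3*(-5) + 3) = (20/3 + 18 + 3*9)*(-15 + 3) = (20/3 + 18 + 27)*(-12) = (155/3)*(-12) = -620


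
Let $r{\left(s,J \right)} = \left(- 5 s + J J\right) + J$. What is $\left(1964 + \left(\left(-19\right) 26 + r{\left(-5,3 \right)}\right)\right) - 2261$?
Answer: $-754$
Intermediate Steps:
$r{\left(s,J \right)} = J + J^{2} - 5 s$ ($r{\left(s,J \right)} = \left(- 5 s + J^{2}\right) + J = \left(J^{2} - 5 s\right) + J = J + J^{2} - 5 s$)
$\left(1964 + \left(\left(-19\right) 26 + r{\left(-5,3 \right)}\right)\right) - 2261 = \left(1964 + \left(\left(-19\right) 26 + \left(3 + 3^{2} - -25\right)\right)\right) - 2261 = \left(1964 + \left(-494 + \left(3 + 9 + 25\right)\right)\right) - 2261 = \left(1964 + \left(-494 + 37\right)\right) - 2261 = \left(1964 - 457\right) - 2261 = 1507 - 2261 = -754$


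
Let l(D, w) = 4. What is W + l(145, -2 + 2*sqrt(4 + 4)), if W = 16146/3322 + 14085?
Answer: 23409902/1661 ≈ 14094.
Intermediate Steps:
W = 23403258/1661 (W = 16146*(1/3322) + 14085 = 8073/1661 + 14085 = 23403258/1661 ≈ 14090.)
W + l(145, -2 + 2*sqrt(4 + 4)) = 23403258/1661 + 4 = 23409902/1661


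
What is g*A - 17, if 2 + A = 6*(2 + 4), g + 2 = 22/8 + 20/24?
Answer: 221/6 ≈ 36.833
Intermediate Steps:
g = 19/12 (g = -2 + (22/8 + 20/24) = -2 + (22*(⅛) + 20*(1/24)) = -2 + (11/4 + ⅚) = -2 + 43/12 = 19/12 ≈ 1.5833)
A = 34 (A = -2 + 6*(2 + 4) = -2 + 6*6 = -2 + 36 = 34)
g*A - 17 = (19/12)*34 - 17 = 323/6 - 17 = 221/6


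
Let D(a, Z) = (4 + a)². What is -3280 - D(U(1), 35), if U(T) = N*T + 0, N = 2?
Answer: -3316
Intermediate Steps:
U(T) = 2*T (U(T) = 2*T + 0 = 2*T)
-3280 - D(U(1), 35) = -3280 - (4 + 2*1)² = -3280 - (4 + 2)² = -3280 - 1*6² = -3280 - 1*36 = -3280 - 36 = -3316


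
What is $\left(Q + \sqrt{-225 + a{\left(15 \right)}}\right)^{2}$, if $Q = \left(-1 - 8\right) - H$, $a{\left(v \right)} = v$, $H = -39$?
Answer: $\left(30 + i \sqrt{210}\right)^{2} \approx 690.0 + 869.48 i$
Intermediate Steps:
$Q = 30$ ($Q = \left(-1 - 8\right) - -39 = \left(-1 - 8\right) + 39 = -9 + 39 = 30$)
$\left(Q + \sqrt{-225 + a{\left(15 \right)}}\right)^{2} = \left(30 + \sqrt{-225 + 15}\right)^{2} = \left(30 + \sqrt{-210}\right)^{2} = \left(30 + i \sqrt{210}\right)^{2}$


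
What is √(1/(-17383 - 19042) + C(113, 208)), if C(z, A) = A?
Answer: √11038813343/7285 ≈ 14.422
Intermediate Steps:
√(1/(-17383 - 19042) + C(113, 208)) = √(1/(-17383 - 19042) + 208) = √(1/(-36425) + 208) = √(-1/36425 + 208) = √(7576399/36425) = √11038813343/7285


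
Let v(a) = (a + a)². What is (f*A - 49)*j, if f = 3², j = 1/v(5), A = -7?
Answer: -28/25 ≈ -1.1200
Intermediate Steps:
v(a) = 4*a² (v(a) = (2*a)² = 4*a²)
j = 1/100 (j = 1/(4*5²) = 1/(4*25) = 1/100 ≈ 0.010000)
f = 9
(f*A - 49)*j = (9*(-7) - 49)*(1/100) = (-63 - 49)*(1/100) = -112*1/100 = -28/25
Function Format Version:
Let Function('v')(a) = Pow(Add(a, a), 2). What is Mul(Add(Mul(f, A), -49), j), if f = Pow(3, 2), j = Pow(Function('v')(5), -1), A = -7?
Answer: Rational(-28, 25) ≈ -1.1200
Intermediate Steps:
Function('v')(a) = Mul(4, Pow(a, 2)) (Function('v')(a) = Pow(Mul(2, a), 2) = Mul(4, Pow(a, 2)))
j = Rational(1, 100) (j = Pow(Mul(4, Pow(5, 2)), -1) = Pow(Mul(4, 25), -1) = Pow(100, -1) = Rational(1, 100) ≈ 0.010000)
f = 9
Mul(Add(Mul(f, A), -49), j) = Mul(Add(Mul(9, -7), -49), Rational(1, 100)) = Mul(Add(-63, -49), Rational(1, 100)) = Mul(-112, Rational(1, 100)) = Rational(-28, 25)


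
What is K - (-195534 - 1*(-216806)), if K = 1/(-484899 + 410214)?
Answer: -1588699321/74685 ≈ -21272.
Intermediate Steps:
K = -1/74685 (K = 1/(-74685) = -1/74685 ≈ -1.3390e-5)
K - (-195534 - 1*(-216806)) = -1/74685 - (-195534 - 1*(-216806)) = -1/74685 - (-195534 + 216806) = -1/74685 - 1*21272 = -1/74685 - 21272 = -1588699321/74685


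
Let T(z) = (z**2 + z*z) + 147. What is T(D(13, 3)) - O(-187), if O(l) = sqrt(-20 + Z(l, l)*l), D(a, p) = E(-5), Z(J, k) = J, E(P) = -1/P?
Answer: 3677/25 - sqrt(34949) ≈ -39.867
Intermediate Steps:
D(a, p) = 1/5 (D(a, p) = -1/(-5) = -1*(-1/5) = 1/5)
O(l) = sqrt(-20 + l**2) (O(l) = sqrt(-20 + l*l) = sqrt(-20 + l**2))
T(z) = 147 + 2*z**2 (T(z) = (z**2 + z**2) + 147 = 2*z**2 + 147 = 147 + 2*z**2)
T(D(13, 3)) - O(-187) = (147 + 2*(1/5)**2) - sqrt(-20 + (-187)**2) = (147 + 2*(1/25)) - sqrt(-20 + 34969) = (147 + 2/25) - sqrt(34949) = 3677/25 - sqrt(34949)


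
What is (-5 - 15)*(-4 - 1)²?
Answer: -500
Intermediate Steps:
(-5 - 15)*(-4 - 1)² = -20*(-5)² = -20*25 = -500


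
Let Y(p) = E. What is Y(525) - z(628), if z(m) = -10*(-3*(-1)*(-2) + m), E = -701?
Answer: 5519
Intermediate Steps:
Y(p) = -701
z(m) = 60 - 10*m (z(m) = -10*(3*(-2) + m) = -10*(-6 + m) = 60 - 10*m)
Y(525) - z(628) = -701 - (60 - 10*628) = -701 - (60 - 6280) = -701 - 1*(-6220) = -701 + 6220 = 5519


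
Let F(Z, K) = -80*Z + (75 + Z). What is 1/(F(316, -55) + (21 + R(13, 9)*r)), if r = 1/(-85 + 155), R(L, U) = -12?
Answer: -35/870386 ≈ -4.0212e-5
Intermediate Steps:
r = 1/70 ≈ 0.014286
F(Z, K) = 75 - 79*Z
1/(F(316, -55) + (21 + R(13, 9)*r)) = 1/((75 - 79*316) + (21 - 12*1/70)) = 1/((75 - 24964) + (21 - 6/35)) = 1/(-24889 + 729/35) = 1/(-870386/35) = -35/870386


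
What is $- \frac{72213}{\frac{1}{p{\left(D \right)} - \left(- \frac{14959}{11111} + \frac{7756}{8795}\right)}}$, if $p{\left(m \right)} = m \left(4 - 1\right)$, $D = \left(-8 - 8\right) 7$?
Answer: $\frac{2367788506359003}{97721245} \approx 2.423 \cdot 10^{7}$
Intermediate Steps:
$D = -112$ ($D = \left(-16\right) 7 = -112$)
$p{\left(m \right)} = 3 m$ ($p{\left(m \right)} = m 3 = 3 m$)
$- \frac{72213}{\frac{1}{p{\left(D \right)} - \left(- \frac{14959}{11111} + \frac{7756}{8795}\right)}} = - \frac{72213}{\frac{1}{3 \left(-112\right) - \left(- \frac{14959}{11111} + \frac{7756}{8795}\right)}} = - \frac{72213}{\frac{1}{-336 - - \frac{45387489}{97721245}}} = - \frac{72213}{\frac{1}{-336 + \left(\frac{14959}{11111} - \frac{7756}{8795}\right)}} = - \frac{72213}{\frac{1}{-336 + \frac{45387489}{97721245}}} = - \frac{72213}{\frac{1}{- \frac{32788950831}{97721245}}} = - \frac{72213}{- \frac{97721245}{32788950831}} = \left(-72213\right) \left(- \frac{32788950831}{97721245}\right) = \frac{2367788506359003}{97721245}$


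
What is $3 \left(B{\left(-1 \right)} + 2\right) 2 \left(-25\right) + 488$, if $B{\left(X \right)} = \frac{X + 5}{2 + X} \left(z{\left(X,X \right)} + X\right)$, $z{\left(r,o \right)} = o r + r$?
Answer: $788$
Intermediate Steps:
$z{\left(r,o \right)} = r + o r$
$B{\left(X \right)} = \frac{\left(5 + X\right) \left(X + X \left(1 + X\right)\right)}{2 + X}$ ($B{\left(X \right)} = \frac{X + 5}{2 + X} \left(X \left(1 + X\right) + X\right) = \frac{5 + X}{2 + X} \left(X + X \left(1 + X\right)\right) = \frac{\left(5 + X\right) \left(X + X \left(1 + X\right)\right)}{2 + X}$)
$3 \left(B{\left(-1 \right)} + 2\right) 2 \left(-25\right) + 488 = 3 \left(- (5 - 1) + 2\right) 2 \left(-25\right) + 488 = 3 \left(\left(-1\right) 4 + 2\right) \left(-50\right) + 488 = 3 \left(-4 + 2\right) \left(-50\right) + 488 = 3 \left(-2\right) \left(-50\right) + 488 = \left(-6\right) \left(-50\right) + 488 = 300 + 488 = 788$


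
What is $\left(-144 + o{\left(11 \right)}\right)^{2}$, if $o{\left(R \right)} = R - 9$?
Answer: $20164$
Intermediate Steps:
$o{\left(R \right)} = -9 + R$
$\left(-144 + o{\left(11 \right)}\right)^{2} = \left(-144 + \left(-9 + 11\right)\right)^{2} = \left(-144 + 2\right)^{2} = \left(-142\right)^{2} = 20164$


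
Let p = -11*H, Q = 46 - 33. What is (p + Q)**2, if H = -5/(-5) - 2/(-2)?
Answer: 81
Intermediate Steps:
H = 2 (H = -5*(-1/5) - 2*(-1/2) = 1 + 1 = 2)
Q = 13
p = -22 (p = -11*2 = -22)
(p + Q)**2 = (-22 + 13)**2 = (-9)**2 = 81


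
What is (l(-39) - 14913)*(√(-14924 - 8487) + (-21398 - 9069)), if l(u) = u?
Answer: 455542584 - 14952*I*√23411 ≈ 4.5554e+8 - 2.2878e+6*I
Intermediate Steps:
(l(-39) - 14913)*(√(-14924 - 8487) + (-21398 - 9069)) = (-39 - 14913)*(√(-14924 - 8487) + (-21398 - 9069)) = -14952*(√(-23411) - 30467) = -14952*(I*√23411 - 30467) = -14952*(-30467 + I*√23411) = 455542584 - 14952*I*√23411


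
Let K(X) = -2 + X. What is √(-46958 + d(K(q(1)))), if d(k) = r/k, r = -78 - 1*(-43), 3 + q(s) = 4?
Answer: I*√46923 ≈ 216.62*I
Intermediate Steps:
q(s) = 1 (q(s) = -3 + 4 = 1)
r = -35 (r = -78 + 43 = -35)
d(k) = -35/k
√(-46958 + d(K(q(1)))) = √(-46958 - 35/(-2 + 1)) = √(-46958 - 35/(-1)) = √(-46958 - 35*(-1)) = √(-46958 + 35) = √(-46923) = I*√46923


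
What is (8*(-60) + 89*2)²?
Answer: 91204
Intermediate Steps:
(8*(-60) + 89*2)² = (-480 + 178)² = (-302)² = 91204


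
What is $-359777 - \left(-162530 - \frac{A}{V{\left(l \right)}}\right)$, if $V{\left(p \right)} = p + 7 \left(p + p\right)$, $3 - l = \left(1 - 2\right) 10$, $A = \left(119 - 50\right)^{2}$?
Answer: $- \frac{12819468}{65} \approx -1.9722 \cdot 10^{5}$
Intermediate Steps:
$A = 4761$ ($A = 69^{2} = 4761$)
$l = 13$ ($l = 3 - \left(1 - 2\right) 10 = 3 - \left(-1\right) 10 = 3 - -10 = 3 + 10 = 13$)
$V{\left(p \right)} = 15 p$ ($V{\left(p \right)} = p + 7 \cdot 2 p = p + 14 p = 15 p$)
$-359777 - \left(-162530 - \frac{A}{V{\left(l \right)}}\right) = -359777 - \left(-162530 - \frac{4761}{15 \cdot 13}\right) = -359777 - \left(-162530 - \frac{4761}{195}\right) = -359777 - \left(-162530 - 4761 \cdot \frac{1}{195}\right) = -359777 - \left(-162530 - \frac{1587}{65}\right) = -359777 - - \frac{10566037}{65} = -359777 + \frac{10566037}{65} = - \frac{12819468}{65}$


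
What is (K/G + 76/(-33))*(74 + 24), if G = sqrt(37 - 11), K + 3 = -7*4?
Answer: -7448/33 - 1519*sqrt(26)/13 ≈ -821.50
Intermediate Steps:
K = -31 (K = -3 - 7*4 = -3 - 28 = -31)
G = sqrt(26) ≈ 5.0990
(K/G + 76/(-33))*(74 + 24) = (-31*sqrt(26)/26 + 76/(-33))*(74 + 24) = (-31*sqrt(26)/26 + 76*(-1/33))*98 = (-31*sqrt(26)/26 - 76/33)*98 = (-76/33 - 31*sqrt(26)/26)*98 = -7448/33 - 1519*sqrt(26)/13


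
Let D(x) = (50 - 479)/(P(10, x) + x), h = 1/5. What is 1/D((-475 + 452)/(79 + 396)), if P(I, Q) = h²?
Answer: 4/203775 ≈ 1.9629e-5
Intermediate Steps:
h = ⅕ ≈ 0.20000
P(I, Q) = 1/25 (P(I, Q) = (⅕)² = 1/25)
D(x) = -429/(1/25 + x) (D(x) = (50 - 479)/(1/25 + x) = -429/(1/25 + x))
1/D((-475 + 452)/(79 + 396)) = 1/(-10725/(1 + 25*((-475 + 452)/(79 + 396)))) = 1/(-10725/(1 + 25*(-23/475))) = 1/(-10725/(1 - 23/19)) = 1/(-10725/(-4/19)) = 1/(-10725*(-19/4)) = 1/(203775/4) = 4/203775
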